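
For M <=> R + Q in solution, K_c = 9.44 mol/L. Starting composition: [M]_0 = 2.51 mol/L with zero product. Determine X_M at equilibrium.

X = 0.821

Let X = conversion of M; extent ξ = 2.51·X mol/L.
Concentrations: [M] = 2.51 − 2.51X; [R] = 2.51X; [Q] = 2.51X.
K_c = [R] [Q] / ([M]).
Solving K_c = 9.44 for X ∈ (0,1): X = 0.821.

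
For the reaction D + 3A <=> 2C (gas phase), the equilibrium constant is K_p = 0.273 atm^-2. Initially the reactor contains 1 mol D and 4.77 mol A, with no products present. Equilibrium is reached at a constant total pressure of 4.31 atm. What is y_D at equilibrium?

y_D = 0.075

Basis: 1 mol D initially; let X = conversion of D. Extent ξ = X.
Mole table: n_D = 1 − X; n_A = 4.77 − 3X; n_C = 2X.
Summing: n_T = 5.77 − 2X.
y_i = n_i/n_T, p_i = y_i·P. K_p = p_C^2 / (p_D p_A^3).
Substituting and setting equal to 0.273 atm^-2 gives a polynomial in X; the root in (0,1) is X = 0.670.
Then n_D = 0.33, n_T = 4.43, so y_D = 0.075.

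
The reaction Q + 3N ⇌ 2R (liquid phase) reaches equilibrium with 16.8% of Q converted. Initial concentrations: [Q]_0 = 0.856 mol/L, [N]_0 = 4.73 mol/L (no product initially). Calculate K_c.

Let X = conversion of Q.
Concentrations: [Q] = 0.856 − 0.856X; [N] = 4.73 − 2.57X; [R] = 1.71X.
At X = 0.168: [Q] = 0.712, [N] = 4.3, [R] = 0.288.
K_c = [R]^2 / ([Q] [N]^3) = 0.00146 (mol/L)^-2.

K_c = 0.00146 (mol/L)^-2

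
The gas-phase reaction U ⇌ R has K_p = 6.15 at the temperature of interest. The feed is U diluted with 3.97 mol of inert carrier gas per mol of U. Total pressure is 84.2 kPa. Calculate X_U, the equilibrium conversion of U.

Basis: 1 mol U initially; let X = conversion of U. Extent ξ = X.
Moles: n_U = 1 − X; n_R = X; n_I = 3.97 (inert).
Total moles n_T = 4.97 (Δν = 0, constant).
y_i = n_i/n_T, p_i = y_i·P. K_p = p_R / (p_U).
Equating to 6.15 and solving on 0 < X < 1: X = 0.860.

X = 0.860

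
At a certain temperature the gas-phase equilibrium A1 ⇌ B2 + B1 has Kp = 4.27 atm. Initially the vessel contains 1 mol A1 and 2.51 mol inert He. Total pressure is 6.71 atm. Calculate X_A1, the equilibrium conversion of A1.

X = 0.778

Basis: 1 mol A1 initially; let X = conversion of A1. Extent ξ = X.
Mole table: n_A1 = 1 − X; n_B2 = X; n_B1 = X; n_I = 2.51 (inert).
Total moles n_T = 3.51 + X.
y_i = n_i/n_T, p_i = y_i·P. Kp = p_B2 p_B1 / (p_A1).
Equating to 4.27 atm and solving on 0 < X < 1: X = 0.778.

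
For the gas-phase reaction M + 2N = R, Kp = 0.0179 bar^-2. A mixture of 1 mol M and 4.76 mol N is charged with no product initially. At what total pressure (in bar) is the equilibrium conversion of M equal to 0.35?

P = 6.84 bar

Take 1 mol M as basis and let X be its fractional conversion, so ξ = X.
Species balance: n_M = 1 − X; n_N = 4.76 − 2X; n_R = X.
n_T = Σnᵢ = 5.76 − 2X.
Kp = p_R / (p_M p_N^2) with p_i = (n_i/n_T)·P.
At X = 0.35: the mole-fraction product g(X) = Π y_i^ν_i = 0.8364. Since Kp = g(X)·P^{-2}, P = (g/Kp)^(1/2) = (0.8364/0.0179)^(1/2) = 6.84 bar.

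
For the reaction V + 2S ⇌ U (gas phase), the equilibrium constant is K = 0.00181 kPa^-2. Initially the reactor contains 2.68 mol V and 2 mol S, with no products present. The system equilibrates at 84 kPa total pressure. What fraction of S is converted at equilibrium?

X = 0.725

Let X = conversion of S (basis 2 mol S); extent of reaction ξ = X.
Moles: n_V = 2.68 − X; n_S = 2 − 2X; n_U = X.
Total moles n_T = 4.68 − 2X.
With p_i = (n_i/n_T)P, K = p_U / (p_V p_S^2).
Substituting and setting equal to 0.00181 kPa^-2 gives a polynomial in X; the root in (0,1) is X = 0.725.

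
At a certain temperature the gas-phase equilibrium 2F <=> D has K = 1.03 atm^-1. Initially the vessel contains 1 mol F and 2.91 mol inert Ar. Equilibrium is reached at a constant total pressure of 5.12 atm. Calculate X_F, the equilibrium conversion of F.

X = 0.561

Take 1 mol F as basis and let X be its fractional conversion, so ξ = 0.5X.
At extent ξ: n_F = 1 − X; n_D = 0.5X; n_I = 2.91 (inert).
Summing: n_T = 3.91 − 0.5X.
Mole fractions y_i = n_i/n_T; K = p_D / (p_F^2) with p_i = y_i·P.
This yields a degree-2 equation in X; solving on (0,1), X = 0.561.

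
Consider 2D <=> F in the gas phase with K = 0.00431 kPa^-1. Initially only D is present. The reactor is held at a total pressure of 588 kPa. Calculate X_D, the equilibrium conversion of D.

X = 0.700

Let X = conversion of D (basis 1 mol D); extent of reaction ξ = 0.5X.
At extent ξ: n_D = 1 − X; n_F = 0.5X.
Summing: n_T = 1 − 0.5X.
Mole fractions y_i = n_i/n_T; K = p_F / (p_D^2) with p_i = y_i·P.
This yields a degree-2 equation in X; solving on (0,1), X = 0.700.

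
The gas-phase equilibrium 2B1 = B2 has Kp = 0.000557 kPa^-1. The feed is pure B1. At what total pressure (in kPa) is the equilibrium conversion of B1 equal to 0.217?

Let X = conversion of B1 (basis 1 mol B1); extent of reaction ξ = 0.5X.
Species balance: n_B1 = 1 − X; n_B2 = 0.5X.
Summing: n_T = 1 − 0.5X.
Kp = p_B2 / (p_B1^2) with p_i = (n_i/n_T)·P.
At X = 0.217: the mole-fraction product g(X) = Π y_i^ν_i = 0.1578. Since Kp = g(X)·P^{-1}, P = (g/Kp)^(1/1) = (0.1578/0.000557)^(1/1) = 283 kPa.

P = 283 kPa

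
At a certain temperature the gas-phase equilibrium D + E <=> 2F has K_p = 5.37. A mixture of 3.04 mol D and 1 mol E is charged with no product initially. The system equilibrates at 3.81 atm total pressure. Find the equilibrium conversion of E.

Basis: 1 mol E initially; let X = conversion of E. Extent ξ = X.
Species balance: n_D = 3.04 − X; n_E = 1 − X; n_F = 2X.
Total moles n_T = 4.04 (Δν = 0, constant).
y_i = n_i/n_T, p_i = y_i·P. K_p = p_F^2 / (p_D p_E).
Equating to 5.37 and solving on 0 < X < 1: X = 0.792.

X = 0.792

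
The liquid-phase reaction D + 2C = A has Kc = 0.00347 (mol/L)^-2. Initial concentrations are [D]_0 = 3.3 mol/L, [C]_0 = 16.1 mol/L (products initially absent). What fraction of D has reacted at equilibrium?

Let X = conversion of D; extent ξ = 3.3·X mol/L.
Concentrations: [D] = 3.3 − 3.3X; [C] = 16.1 − 6.6X; [A] = 3.3X.
Kc = [A] / ([D] [C]^2).
Equating to 0.00347 (mol/L)^-2: the physical root is X = 0.389.

X = 0.389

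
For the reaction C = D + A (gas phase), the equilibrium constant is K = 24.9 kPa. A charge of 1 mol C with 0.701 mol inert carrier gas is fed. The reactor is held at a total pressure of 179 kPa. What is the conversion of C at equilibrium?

Take 1 mol C as basis and let X be its fractional conversion, so ξ = X.
At extent ξ: n_C = 1 − X; n_D = X; n_A = X; n_I = 0.701 (inert).
Summing: n_T = 1.7 + X.
y_i = n_i/n_T, p_i = y_i·P. K = p_D p_A / (p_C).
Equating to 24.9 kPa and solving on 0 < X < 1: X = 0.415.

X = 0.415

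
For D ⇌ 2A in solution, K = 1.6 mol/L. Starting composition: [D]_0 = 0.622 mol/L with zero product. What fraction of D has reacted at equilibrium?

Let X = conversion of D; extent ξ = 0.622·X mol/L.
Concentrations: [D] = 0.622 − 0.622X; [A] = 1.24X.
K = [A]^2 / ([D]).
Equating to 1.6 mol/L: the physical root is X = 0.542.

X = 0.542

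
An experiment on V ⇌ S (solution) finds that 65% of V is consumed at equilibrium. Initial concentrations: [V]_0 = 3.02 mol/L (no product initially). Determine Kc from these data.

Kc = 1.86

Let X = conversion of V.
Concentrations: [V] = 3.02 − 3.02X; [S] = 3.02X.
At X = 0.65: [V] = 1.06, [S] = 1.96.
Kc = [S] / ([V]) = 1.86.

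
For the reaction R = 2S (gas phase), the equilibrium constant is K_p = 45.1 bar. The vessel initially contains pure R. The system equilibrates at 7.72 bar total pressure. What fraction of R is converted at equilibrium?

X = 0.770

Basis: 1 mol R initially; let X = conversion of R. Extent ξ = X.
At extent ξ: n_R = 1 − X; n_S = 2X.
Total moles n_T = 1 + X.
y_i = n_i/n_T, p_i = y_i·P. K_p = p_S^2 / (p_R).
This yields a degree-2 equation in X; solving on (0,1), X = 0.770.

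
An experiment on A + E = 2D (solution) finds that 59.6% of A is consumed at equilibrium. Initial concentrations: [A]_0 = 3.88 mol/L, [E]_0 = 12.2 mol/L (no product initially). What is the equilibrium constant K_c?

Let X = conversion of A.
Concentrations: [A] = 3.88 − 3.88X; [E] = 12.2 − 3.88X; [D] = 7.76X.
At X = 0.596: [A] = 1.57, [E] = 9.89, [D] = 4.62.
K_c = [D]^2 / ([A] [E]) = 1.38.

K_c = 1.38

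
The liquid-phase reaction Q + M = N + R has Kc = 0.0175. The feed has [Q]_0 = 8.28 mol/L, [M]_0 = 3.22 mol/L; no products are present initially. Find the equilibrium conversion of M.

Let X = conversion of M; extent ξ = 3.22·X mol/L.
Concentrations: [Q] = 8.28 − 3.22X; [M] = 3.22 − 3.22X; [N] = 3.22X; [R] = 3.22X.
Kc = [N] [R] / ([Q] [M]).
This equals 0.0175 at X = 0.185 (the root in 0 < X < 1).

X = 0.185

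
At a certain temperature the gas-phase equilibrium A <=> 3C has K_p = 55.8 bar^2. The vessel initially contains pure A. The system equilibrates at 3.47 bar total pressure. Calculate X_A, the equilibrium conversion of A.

X = 0.675

Take 1 mol A as basis and let X be its fractional conversion, so ξ = X.
Mole table: n_A = 1 − X; n_C = 3X.
n_T = Σnᵢ = 1 + 2X.
Mole fractions y_i = n_i/n_T; K_p = p_C^3 / (p_A) with p_i = y_i·P.
Setting this equal to 55.8 bar^2 and taking the physical root (0 < X < 1) gives X = 0.675.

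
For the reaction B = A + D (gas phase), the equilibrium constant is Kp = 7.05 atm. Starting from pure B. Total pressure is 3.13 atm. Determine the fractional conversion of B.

Let X = conversion of B (basis 1 mol B); extent of reaction ξ = X.
At extent ξ: n_B = 1 − X; n_A = X; n_D = X.
n_T = Σnᵢ = 1 + X.
y_i = n_i/n_T, p_i = y_i·P. Kp = p_A p_D / (p_B).
This yields a degree-2 equation in X; solving on (0,1), X = 0.832.

X = 0.832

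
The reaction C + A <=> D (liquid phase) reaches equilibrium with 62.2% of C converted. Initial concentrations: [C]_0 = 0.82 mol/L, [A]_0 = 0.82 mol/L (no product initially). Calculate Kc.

Let X = conversion of C.
Concentrations: [C] = 0.82 − 0.82X; [A] = 0.82 − 0.82X; [D] = 0.82X.
At X = 0.622: [C] = 0.31, [A] = 0.31, [D] = 0.51.
Kc = [D] / ([C] [A]) = 5.31 L/mol.

Kc = 5.31 L/mol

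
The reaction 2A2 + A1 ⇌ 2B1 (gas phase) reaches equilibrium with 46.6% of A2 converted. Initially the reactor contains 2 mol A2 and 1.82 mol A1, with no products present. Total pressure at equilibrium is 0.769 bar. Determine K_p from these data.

Let X = conversion of A2 (basis 2 mol A2); extent of reaction ξ = X.
Species balance: n_A2 = 2 − 2X; n_A1 = 1.82 − X; n_B1 = 2X.
Summing: n_T = 3.82 − X.
At X = 0.466: n_A2 = 1.07, n_A1 = 1.35, n_B1 = 0.932, n_T = 3.35.
p_i = (n_i/n_T)·P. K_p = p_B1^2 / (p_A2^2 p_A1) = 2.45 bar^-1.

K_p = 2.45 bar^-1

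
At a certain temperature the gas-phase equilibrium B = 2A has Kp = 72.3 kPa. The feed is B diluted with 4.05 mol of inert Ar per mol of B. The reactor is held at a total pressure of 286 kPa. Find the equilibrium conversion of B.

Take 1 mol B as basis and let X be its fractional conversion, so ξ = X.
Species balance: n_B = 1 − X; n_A = 2X; n_I = 4.05 (inert).
Total moles n_T = 5.05 + X.
With p_i = (n_i/n_T)P, Kp = p_A^2 / (p_B).
Substituting and setting equal to 72.3 kPa gives a polynomial in X; the root in (0,1) is X = 0.441.

X = 0.441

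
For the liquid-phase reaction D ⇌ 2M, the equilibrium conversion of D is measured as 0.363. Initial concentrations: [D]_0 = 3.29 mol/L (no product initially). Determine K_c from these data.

K_c = 2.72 mol/L

Let X = conversion of D.
Concentrations: [D] = 3.29 − 3.29X; [M] = 6.58X.
At X = 0.363: [D] = 2.1, [M] = 2.39.
K_c = [M]^2 / ([D]) = 2.72 mol/L.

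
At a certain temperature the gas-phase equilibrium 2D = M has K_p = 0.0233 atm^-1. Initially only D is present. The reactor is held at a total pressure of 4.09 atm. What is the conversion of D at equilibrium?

X = 0.149

Take 1 mol D as basis and let X be its fractional conversion, so ξ = 0.5X.
At extent ξ: n_D = 1 − X; n_M = 0.5X.
Summing: n_T = 1 − 0.5X.
Mole fractions y_i = n_i/n_T; K_p = p_M / (p_D^2) with p_i = y_i·P.
This yields a degree-2 equation in X; solving on (0,1), X = 0.149.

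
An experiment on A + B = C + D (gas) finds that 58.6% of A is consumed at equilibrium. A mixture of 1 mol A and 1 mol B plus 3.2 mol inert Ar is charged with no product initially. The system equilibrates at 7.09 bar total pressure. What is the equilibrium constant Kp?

Kp = 2

Take 1 mol A as basis and let X be its fractional conversion, so ξ = X.
At extent ξ: n_A = 1 − X; n_B = 1 − X; n_C = X; n_D = X; n_I = 3.2 (inert).
Since Δν = 0, n_T = 5.2 throughout.
At X = 0.586: n_A = 0.414, n_B = 0.414, n_C = 0.586, n_D = 0.586, n_T = 5.2.
p_i = (n_i/n_T)·P. Kp = p_C p_D / (p_A p_B) = 2.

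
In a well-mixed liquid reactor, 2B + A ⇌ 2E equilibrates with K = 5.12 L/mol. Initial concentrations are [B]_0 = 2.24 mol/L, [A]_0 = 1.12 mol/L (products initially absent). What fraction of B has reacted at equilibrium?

X = 0.602

Let X = conversion of B; extent ξ = 2.24X/2 mol/L.
Concentrations: [B] = 2.24 − 2.24X; [A] = 1.12 − 1.12X; [E] = 2.24X.
K = [E]^2 / ([B]^2 [A]).
This equals 5.12 at X = 0.602 (the root in 0 < X < 1).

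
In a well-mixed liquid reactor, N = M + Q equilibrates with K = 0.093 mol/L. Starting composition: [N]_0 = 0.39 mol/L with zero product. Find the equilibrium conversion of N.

Let X = conversion of N; extent ξ = 0.39·X mol/L.
Concentrations: [N] = 0.39 − 0.39X; [M] = 0.39X; [Q] = 0.39X.
K = [M] [Q] / ([N]).
Solving K = 0.093 for X ∈ (0,1): X = 0.383.

X = 0.383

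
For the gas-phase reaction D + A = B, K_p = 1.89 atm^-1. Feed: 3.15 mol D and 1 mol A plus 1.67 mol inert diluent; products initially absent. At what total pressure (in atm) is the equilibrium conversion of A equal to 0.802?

Let X = conversion of A (basis 1 mol A); extent of reaction ξ = X.
Moles: n_D = 3.15 − X; n_A = 1 − X; n_B = X; n_I = 1.67 (inert).
n_T = Σnᵢ = 5.82 − X.
K_p = p_B / (p_D p_A) with p_i = (n_i/n_T)·P.
At X = 0.802: the mole-fraction product g(X) = Π y_i^ν_i = 8.656. Since K_p = g(X)·P^{-1}, P = (g/K_p)^(1/1) = (8.656/1.89)^(1/1) = 4.58 atm.

P = 4.58 atm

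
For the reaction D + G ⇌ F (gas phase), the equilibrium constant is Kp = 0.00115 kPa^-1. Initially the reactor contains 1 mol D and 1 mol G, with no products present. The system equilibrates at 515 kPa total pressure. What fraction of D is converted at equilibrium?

X = 0.208

Let X = conversion of D (basis 1 mol D); extent of reaction ξ = X.
Species balance: n_D = 1 − X; n_G = 1 − X; n_F = X.
Total moles n_T = 2 − X.
With p_i = (n_i/n_T)P, Kp = p_F / (p_D p_G).
This yields a degree-2 equation in X; solving on (0,1), X = 0.208.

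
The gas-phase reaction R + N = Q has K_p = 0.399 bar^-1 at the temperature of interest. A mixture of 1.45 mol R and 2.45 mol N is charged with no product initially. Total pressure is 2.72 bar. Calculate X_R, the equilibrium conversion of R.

X = 0.381

Take 1.45 mol R as basis and let X be its fractional conversion, so ξ = 1.45X.
At extent ξ: n_R = 1.45 − 1.45X; n_N = 2.45 − 1.45X; n_Q = 1.45X.
n_T = Σnᵢ = 3.9 − 1.45X.
Mole fractions y_i = n_i/n_T; K_p = p_Q / (p_R p_N) with p_i = y_i·P.
This yields a degree-2 equation in X; solving on (0,1), X = 0.381.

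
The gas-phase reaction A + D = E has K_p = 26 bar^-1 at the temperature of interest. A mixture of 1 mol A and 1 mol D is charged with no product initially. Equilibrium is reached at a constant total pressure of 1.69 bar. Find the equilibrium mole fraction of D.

y_D = 0.130

Take 1 mol A as basis and let X be its fractional conversion, so ξ = X.
Moles: n_A = 1 − X; n_D = 1 − X; n_E = X.
Summing: n_T = 2 − X.
y_i = n_i/n_T, p_i = y_i·P. K_p = p_E / (p_A p_D).
Equating to 26 bar^-1 and solving on 0 < X < 1: X = 0.851.
Then n_D = 0.149, n_T = 1.15, so y_D = 0.130.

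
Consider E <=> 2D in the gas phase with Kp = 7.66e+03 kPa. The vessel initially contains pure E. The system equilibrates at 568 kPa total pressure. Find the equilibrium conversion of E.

X = 0.878

Let X = conversion of E (basis 1 mol E); extent of reaction ξ = X.
At extent ξ: n_E = 1 − X; n_D = 2X.
n_T = Σnᵢ = 1 + X.
Mole fractions y_i = n_i/n_T; Kp = p_D^2 / (p_E) with p_i = y_i·P.
Equating to 7.66e+03 kPa and solving on 0 < X < 1: X = 0.878.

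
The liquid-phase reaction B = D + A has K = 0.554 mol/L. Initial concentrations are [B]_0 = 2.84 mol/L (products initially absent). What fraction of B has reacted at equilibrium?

Let X = conversion of B; extent ξ = 2.84·X mol/L.
Concentrations: [B] = 2.84 − 2.84X; [D] = 2.84X; [A] = 2.84X.
K = [D] [A] / ([B]).
Setting equal to 0.554 and solving for X on (0,1) gives X = 0.355.

X = 0.355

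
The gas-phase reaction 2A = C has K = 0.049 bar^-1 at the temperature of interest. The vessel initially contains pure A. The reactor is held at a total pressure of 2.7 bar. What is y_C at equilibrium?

y_C = 0.106

Take 1 mol A as basis and let X be its fractional conversion, so ξ = 0.5X.
At extent ξ: n_A = 1 − X; n_C = 0.5X.
Total moles n_T = 1 − 0.5X.
y_i = n_i/n_T, p_i = y_i·P. K = p_C / (p_A^2).
Equating to 0.049 bar^-1 and solving on 0 < X < 1: X = 0.191.
Then n_C = 0.0957, n_T = 0.904, so y_C = 0.106.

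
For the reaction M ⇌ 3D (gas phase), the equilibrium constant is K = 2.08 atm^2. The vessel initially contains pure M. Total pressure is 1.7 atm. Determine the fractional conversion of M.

Let X = conversion of M (basis 1 mol M); extent of reaction ξ = X.
Mole table: n_M = 1 − X; n_D = 3X.
Summing: n_T = 1 + 2X.
With p_i = (n_i/n_T)P, K = p_D^3 / (p_M).
Substituting and setting equal to 2.08 atm^2 gives a polynomial in X; the root in (0,1) is X = 0.371.

X = 0.371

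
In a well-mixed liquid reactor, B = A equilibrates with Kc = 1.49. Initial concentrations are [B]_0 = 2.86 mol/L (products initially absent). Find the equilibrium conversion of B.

Let X = conversion of B; extent ξ = 2.86·X mol/L.
Concentrations: [B] = 2.86 − 2.86X; [A] = 2.86X.
Kc = [A] / ([B]).
This equals 1.49 at X = 0.598 (the root in 0 < X < 1).

X = 0.598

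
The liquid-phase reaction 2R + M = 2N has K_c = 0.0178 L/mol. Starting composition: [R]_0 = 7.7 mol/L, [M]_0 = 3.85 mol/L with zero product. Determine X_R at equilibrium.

Let X = conversion of R; extent ξ = 7.7X/2 mol/L.
Concentrations: [R] = 7.7 − 7.7X; [M] = 3.85 − 3.85X; [N] = 7.7X.
K_c = [N]^2 / ([R]^2 [M]).
Solving K_c = 0.0178 for X ∈ (0,1): X = 0.191.

X = 0.191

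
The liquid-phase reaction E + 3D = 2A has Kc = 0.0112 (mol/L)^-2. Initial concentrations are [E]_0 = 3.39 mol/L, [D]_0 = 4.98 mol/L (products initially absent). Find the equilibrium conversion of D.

Let X = conversion of D; extent ξ = 4.98X/3 mol/L.
Concentrations: [E] = 3.39 − 1.66X; [D] = 4.98 − 4.98X; [A] = 3.32X.
Kc = [A]^2 / ([E] [D]^3).
Setting equal to 0.0112 and solving for X on (0,1) gives X = 0.329.

X = 0.329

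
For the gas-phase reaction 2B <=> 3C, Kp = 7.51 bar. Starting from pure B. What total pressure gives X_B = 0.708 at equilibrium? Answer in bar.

P = 0.724 bar

Let X = conversion of B (basis 1 mol B); extent of reaction ξ = 0.5X.
Moles: n_B = 1 − X; n_C = 1.5X.
Total moles n_T = 1 + 0.5X.
Kp = p_C^3 / (p_B^2) with p_i = (n_i/n_T)·P.
At X = 0.708: the mole-fraction product g(X) = Π y_i^ν_i = 10.38. Since Kp = g(X)·P^{1}, P = (Kp/g)^(1/1) = (7.51/10.38)^(1/1) = 0.724 bar.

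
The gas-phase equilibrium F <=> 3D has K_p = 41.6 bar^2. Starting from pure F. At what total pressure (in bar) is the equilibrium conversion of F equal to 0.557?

Let X = conversion of F (basis 1 mol F); extent of reaction ξ = X.
Moles: n_F = 1 − X; n_D = 3X.
Summing: n_T = 1 + 2X.
K_p = p_D^3 / (p_F) with p_i = (n_i/n_T)·P.
At X = 0.557: the mole-fraction product g(X) = Π y_i^ν_i = 2.357. Since K_p = g(X)·P^{2}, P = (K_p/g)^(1/2) = (41.6/2.357)^(1/2) = 4.2 bar.

P = 4.2 bar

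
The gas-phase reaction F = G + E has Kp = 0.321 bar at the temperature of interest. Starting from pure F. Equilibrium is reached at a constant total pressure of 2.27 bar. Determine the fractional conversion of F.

X = 0.352

Take 1 mol F as basis and let X be its fractional conversion, so ξ = X.
Moles: n_F = 1 − X; n_G = X; n_E = X.
Total moles n_T = 1 + X.
Mole fractions y_i = n_i/n_T; Kp = p_G p_E / (p_F) with p_i = y_i·P.
Equating to 0.321 bar and solving on 0 < X < 1: X = 0.352.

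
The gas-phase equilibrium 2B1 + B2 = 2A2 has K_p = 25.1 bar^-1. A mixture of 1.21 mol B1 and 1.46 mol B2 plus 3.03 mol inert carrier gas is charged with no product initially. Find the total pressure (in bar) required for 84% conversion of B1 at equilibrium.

Take 1.21 mol B1 as basis and let X be its fractional conversion, so ξ = 0.605X.
Moles: n_B1 = 1.21 − 1.21X; n_B2 = 1.46 − 0.605X; n_A2 = 1.21X; n_I = 3.03 (inert).
Total moles n_T = 5.7 − 0.605X.
K_p = p_A2^2 / (p_B1^2 p_B2) with p_i = (n_i/n_T)·P.
At X = 0.84: the mole-fraction product g(X) = Π y_i^ν_i = 150.3. Since K_p = g(X)·P^{-1}, P = (g/K_p)^(1/1) = (150.3/25.1)^(1/1) = 5.99 bar.

P = 5.99 bar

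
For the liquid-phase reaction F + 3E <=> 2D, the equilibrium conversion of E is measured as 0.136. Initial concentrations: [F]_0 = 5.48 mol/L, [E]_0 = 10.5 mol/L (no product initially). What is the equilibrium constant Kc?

Let X = conversion of E.
Concentrations: [F] = 5.48 − 3.5X; [E] = 10.5 − 10.5X; [D] = 7X.
At X = 0.136: [F] = 5, [E] = 9.07, [D] = 0.952.
Kc = [D]^2 / ([F] [E]^3) = 0.000243 (mol/L)^-2.

Kc = 0.000243 (mol/L)^-2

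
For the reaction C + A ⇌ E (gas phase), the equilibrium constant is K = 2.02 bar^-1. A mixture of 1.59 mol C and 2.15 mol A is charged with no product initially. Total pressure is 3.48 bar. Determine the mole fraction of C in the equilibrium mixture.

y_C = 0.167

Basis: 1.59 mol C initially; let X = conversion of C. Extent ξ = 1.59X.
Mole table: n_C = 1.59 − 1.59X; n_A = 2.15 − 1.59X; n_E = 1.59X.
n_T = Σnᵢ = 3.74 − 1.59X.
With p_i = (n_i/n_T)P, K = p_E / (p_C p_A).
Setting this equal to 2.02 bar^-1 and taking the physical root (0 < X < 1) gives X = 0.730.
Then n_C = 0.43, n_T = 2.58, so y_C = 0.167.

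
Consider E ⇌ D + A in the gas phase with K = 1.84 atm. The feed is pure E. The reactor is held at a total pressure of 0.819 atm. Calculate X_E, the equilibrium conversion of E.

Take 1 mol E as basis and let X be its fractional conversion, so ξ = X.
Moles: n_E = 1 − X; n_D = X; n_A = X.
n_T = Σnᵢ = 1 + X.
With p_i = (n_i/n_T)P, K = p_D p_A / (p_E).
Setting this equal to 1.84 atm and taking the physical root (0 < X < 1) gives X = 0.832.

X = 0.832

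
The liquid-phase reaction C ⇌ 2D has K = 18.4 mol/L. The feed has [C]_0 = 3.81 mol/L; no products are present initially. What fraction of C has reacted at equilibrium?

X = 0.650

Let X = conversion of C; extent ξ = 3.81·X mol/L.
Concentrations: [C] = 3.81 − 3.81X; [D] = 7.62X.
K = [D]^2 / ([C]).
Setting equal to 18.4 and solving for X on (0,1) gives X = 0.650.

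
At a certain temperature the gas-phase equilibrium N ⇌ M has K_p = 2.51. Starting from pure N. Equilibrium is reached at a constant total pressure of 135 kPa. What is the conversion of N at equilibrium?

X = 0.715

Let X = conversion of N (basis 1 mol N); extent of reaction ξ = X.
Mole table: n_N = 1 − X; n_M = X.
Since Δν = 0, n_T = 1 throughout.
y_i = n_i/n_T, p_i = y_i·P. K_p = p_M / (p_N).
Substituting and setting equal to 2.51 gives a polynomial in X; the root in (0,1) is X = 0.715.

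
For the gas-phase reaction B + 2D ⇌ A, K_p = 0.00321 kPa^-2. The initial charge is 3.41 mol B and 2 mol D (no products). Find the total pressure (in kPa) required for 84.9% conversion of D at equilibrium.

Basis: 2 mol D initially; let X = conversion of D. Extent ξ = X.
Species balance: n_B = 3.41 − X; n_D = 2 − 2X; n_A = X.
Summing: n_T = 5.41 − 2X.
K_p = p_A / (p_B p_D^2) with p_i = (n_i/n_T)·P.
At X = 0.849: the mole-fraction product g(X) = Π y_i^ν_i = 50.08. Since K_p = g(X)·P^{-2}, P = (g/K_p)^(1/2) = (50.08/0.00321)^(1/2) = 125 kPa.

P = 125 kPa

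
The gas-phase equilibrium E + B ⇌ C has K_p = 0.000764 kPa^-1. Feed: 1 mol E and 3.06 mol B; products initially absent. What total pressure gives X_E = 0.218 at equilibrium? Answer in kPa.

P = 493 kPa

Let X = conversion of E (basis 1 mol E); extent of reaction ξ = X.
Moles: n_E = 1 − X; n_B = 3.06 − X; n_C = X.
n_T = Σnᵢ = 4.06 − X.
K_p = p_C / (p_E p_B) with p_i = (n_i/n_T)·P.
At X = 0.218: the mole-fraction product g(X) = Π y_i^ν_i = 0.3769. Since K_p = g(X)·P^{-1}, P = (g/K_p)^(1/1) = (0.3769/0.000764)^(1/1) = 493 kPa.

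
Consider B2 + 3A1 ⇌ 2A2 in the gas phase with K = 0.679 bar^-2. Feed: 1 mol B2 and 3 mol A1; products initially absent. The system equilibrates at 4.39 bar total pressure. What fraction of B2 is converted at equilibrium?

X = 0.581

Let X = conversion of B2 (basis 1 mol B2); extent of reaction ξ = X.
Mole table: n_B2 = 1 − X; n_A1 = 3 − 3X; n_A2 = 2X.
Summing: n_T = 4 − 2X.
y_i = n_i/n_T, p_i = y_i·P. K = p_A2^2 / (p_B2 p_A1^3).
Substituting and setting equal to 0.679 bar^-2 gives a polynomial in X; the root in (0,1) is X = 0.581.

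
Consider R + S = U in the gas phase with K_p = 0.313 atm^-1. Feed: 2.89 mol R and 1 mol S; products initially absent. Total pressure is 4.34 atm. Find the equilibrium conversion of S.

X = 0.490

Take 1 mol S as basis and let X be its fractional conversion, so ξ = X.
Species balance: n_R = 2.89 − X; n_S = 1 − X; n_U = X.
n_T = Σnᵢ = 3.89 − X.
y_i = n_i/n_T, p_i = y_i·P. K_p = p_U / (p_R p_S).
This yields a degree-2 equation in X; solving on (0,1), X = 0.490.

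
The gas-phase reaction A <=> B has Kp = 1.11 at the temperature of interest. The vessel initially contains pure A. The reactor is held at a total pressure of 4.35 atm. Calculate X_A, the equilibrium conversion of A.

Basis: 1 mol A initially; let X = conversion of A. Extent ξ = X.
At extent ξ: n_A = 1 − X; n_B = X.
Total moles n_T = 1 (Δν = 0, constant).
With p_i = (n_i/n_T)P, Kp = p_B / (p_A).
Substituting and setting equal to 1.11 gives a polynomial in X; the root in (0,1) is X = 0.526.

X = 0.526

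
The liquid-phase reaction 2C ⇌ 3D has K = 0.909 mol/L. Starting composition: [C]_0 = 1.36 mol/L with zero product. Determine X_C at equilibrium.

Let X = conversion of C; extent ξ = 1.36X/2 mol/L.
Concentrations: [C] = 1.36 − 1.36X; [D] = 2.04X.
K = [D]^3 / ([C]^2).
This equals 0.909 at X = 0.410 (the root in 0 < X < 1).

X = 0.410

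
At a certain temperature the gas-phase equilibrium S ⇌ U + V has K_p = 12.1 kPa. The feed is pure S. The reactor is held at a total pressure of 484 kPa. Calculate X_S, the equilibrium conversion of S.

X = 0.156

Take 1 mol S as basis and let X be its fractional conversion, so ξ = X.
Mole table: n_S = 1 − X; n_U = X; n_V = X.
Total moles n_T = 1 + X.
y_i = n_i/n_T, p_i = y_i·P. K_p = p_U p_V / (p_S).
Substituting and setting equal to 12.1 kPa gives a polynomial in X; the root in (0,1) is X = 0.156.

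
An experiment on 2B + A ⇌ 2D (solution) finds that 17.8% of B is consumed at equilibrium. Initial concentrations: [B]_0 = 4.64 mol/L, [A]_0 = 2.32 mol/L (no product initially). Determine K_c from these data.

Let X = conversion of B.
Concentrations: [B] = 4.64 − 4.64X; [A] = 2.32 − 2.32X; [D] = 4.64X.
At X = 0.178: [B] = 3.81, [A] = 1.91, [D] = 0.826.
K_c = [D]^2 / ([B]^2 [A]) = 0.0246 L/mol.

K_c = 0.0246 L/mol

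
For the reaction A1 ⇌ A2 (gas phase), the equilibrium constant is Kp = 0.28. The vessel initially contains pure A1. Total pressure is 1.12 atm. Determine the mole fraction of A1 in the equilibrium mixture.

Basis: 1 mol A1 initially; let X = conversion of A1. Extent ξ = X.
Moles: n_A1 = 1 − X; n_A2 = X.
Since Δν = 0, n_T = 1 throughout.
y_i = n_i/n_T, p_i = y_i·P. Kp = p_A2 / (p_A1).
Equating to 0.28 and solving on 0 < X < 1: X = 0.219.
Then n_A1 = 0.781, n_T = 1, so y_A1 = 0.781.

y_A1 = 0.781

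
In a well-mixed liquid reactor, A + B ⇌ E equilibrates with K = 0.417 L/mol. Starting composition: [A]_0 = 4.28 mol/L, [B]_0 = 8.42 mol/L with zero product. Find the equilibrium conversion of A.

Let X = conversion of A; extent ξ = 4.28·X mol/L.
Concentrations: [A] = 4.28 − 4.28X; [B] = 8.42 − 4.28X; [E] = 4.28X.
K = [E] / ([A] [B]).
This equals 0.417 at X = 0.694 (the root in 0 < X < 1).

X = 0.694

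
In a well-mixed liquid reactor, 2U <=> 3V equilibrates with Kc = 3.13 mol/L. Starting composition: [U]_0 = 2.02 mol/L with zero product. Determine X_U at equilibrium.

X = 0.491

Let X = conversion of U; extent ξ = 2.02X/2 mol/L.
Concentrations: [U] = 2.02 − 2.02X; [V] = 3.03X.
Kc = [V]^3 / ([U]^2).
Solving Kc = 3.13 for X ∈ (0,1): X = 0.491.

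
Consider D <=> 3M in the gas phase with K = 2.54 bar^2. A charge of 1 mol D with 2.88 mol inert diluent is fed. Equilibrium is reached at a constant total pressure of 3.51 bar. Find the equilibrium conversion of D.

Take 1 mol D as basis and let X be its fractional conversion, so ξ = X.
At extent ξ: n_D = 1 − X; n_M = 3X; n_I = 2.88 (inert).
n_T = Σnᵢ = 3.88 + 2X.
y_i = n_i/n_T, p_i = y_i·P. K = p_M^3 / (p_D).
Equating to 2.54 bar^2 and solving on 0 < X < 1: X = 0.457.

X = 0.457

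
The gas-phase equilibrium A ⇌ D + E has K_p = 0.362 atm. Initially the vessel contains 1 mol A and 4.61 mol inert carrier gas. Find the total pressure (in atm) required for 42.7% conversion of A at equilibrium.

P = 6.87 atm

Let X = conversion of A (basis 1 mol A); extent of reaction ξ = X.
Mole table: n_A = 1 − X; n_D = X; n_E = X; n_I = 4.61 (inert).
n_T = Σnᵢ = 5.61 + X.
K_p = p_D p_E / (p_A) with p_i = (n_i/n_T)·P.
At X = 0.427: the mole-fraction product g(X) = Π y_i^ν_i = 0.05271. Since K_p = g(X)·P^{1}, P = (K_p/g)^(1/1) = (0.362/0.05271)^(1/1) = 6.87 atm.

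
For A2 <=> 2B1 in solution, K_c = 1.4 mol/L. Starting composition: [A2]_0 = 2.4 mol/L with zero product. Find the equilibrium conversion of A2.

X = 0.316

Let X = conversion of A2; extent ξ = 2.4·X mol/L.
Concentrations: [A2] = 2.4 − 2.4X; [B1] = 4.8X.
K_c = [B1]^2 / ([A2]).
Solving K_c = 1.4 for X ∈ (0,1): X = 0.316.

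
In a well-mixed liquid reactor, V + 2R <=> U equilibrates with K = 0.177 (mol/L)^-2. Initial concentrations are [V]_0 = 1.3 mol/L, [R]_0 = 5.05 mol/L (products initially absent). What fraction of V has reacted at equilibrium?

X = 0.662

Let X = conversion of V; extent ξ = 1.3·X mol/L.
Concentrations: [V] = 1.3 − 1.3X; [R] = 5.05 − 2.6X; [U] = 1.3X.
K = [U] / ([V] [R]^2).
Equating to 0.177 (mol/L)^-2: the physical root is X = 0.662.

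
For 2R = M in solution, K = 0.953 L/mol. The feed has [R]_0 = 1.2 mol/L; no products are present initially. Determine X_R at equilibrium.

Let X = conversion of R; extent ξ = 1.2X/2 mol/L.
Concentrations: [R] = 1.2 − 1.2X; [M] = 0.6X.
K = [M] / ([R]^2).
Setting equal to 0.953 and solving for X on (0,1) gives X = 0.522.

X = 0.522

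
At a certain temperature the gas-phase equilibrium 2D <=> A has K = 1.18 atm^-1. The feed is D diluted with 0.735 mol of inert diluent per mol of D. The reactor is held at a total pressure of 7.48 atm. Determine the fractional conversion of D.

Take 1 mol D as basis and let X be its fractional conversion, so ξ = 0.5X.
At extent ξ: n_D = 1 − X; n_A = 0.5X; n_I = 0.735 (inert).
Summing: n_T = 1.73 − 0.5X.
With p_i = (n_i/n_T)P, K = p_A / (p_D^2).
Equating to 1.18 atm^-1 and solving on 0 < X < 1: X = 0.759.

X = 0.759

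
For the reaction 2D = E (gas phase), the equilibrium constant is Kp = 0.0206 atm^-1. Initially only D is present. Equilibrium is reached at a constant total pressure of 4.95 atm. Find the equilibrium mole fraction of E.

Take 1 mol D as basis and let X be its fractional conversion, so ξ = 0.5X.
Species balance: n_D = 1 − X; n_E = 0.5X.
n_T = Σnᵢ = 1 − 0.5X.
Mole fractions y_i = n_i/n_T; Kp = p_E / (p_D^2) with p_i = y_i·P.
Substituting and setting equal to 0.0206 atm^-1 gives a polynomial in X; the root in (0,1) is X = 0.157.
Then n_E = 0.0786, n_T = 0.921, so y_E = 0.085.

y_E = 0.085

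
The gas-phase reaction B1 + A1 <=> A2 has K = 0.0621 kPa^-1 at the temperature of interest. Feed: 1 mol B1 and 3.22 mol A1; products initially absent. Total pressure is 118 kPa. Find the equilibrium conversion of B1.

Let X = conversion of B1 (basis 1 mol B1); extent of reaction ξ = X.
Mole table: n_B1 = 1 − X; n_A1 = 3.22 − X; n_A2 = X.
Total moles n_T = 4.22 − X.
With p_i = (n_i/n_T)P, K = p_A2 / (p_B1 p_A1).
Equating to 0.0621 kPa^-1 and solving on 0 < X < 1: X = 0.838.

X = 0.838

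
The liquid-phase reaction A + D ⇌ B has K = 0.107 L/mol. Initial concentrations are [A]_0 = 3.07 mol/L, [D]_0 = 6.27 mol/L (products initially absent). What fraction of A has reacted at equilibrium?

X = 0.356

Let X = conversion of A; extent ξ = 3.07·X mol/L.
Concentrations: [A] = 3.07 − 3.07X; [D] = 6.27 − 3.07X; [B] = 3.07X.
K = [B] / ([A] [D]).
Setting equal to 0.107 and solving for X on (0,1) gives X = 0.356.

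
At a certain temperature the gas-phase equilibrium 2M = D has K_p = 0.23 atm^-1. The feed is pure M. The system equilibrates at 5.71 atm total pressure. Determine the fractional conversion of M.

Let X = conversion of M (basis 1 mol M); extent of reaction ξ = 0.5X.
Moles: n_M = 1 − X; n_D = 0.5X.
Summing: n_T = 1 − 0.5X.
y_i = n_i/n_T, p_i = y_i·P. K_p = p_D / (p_M^2).
Substituting and setting equal to 0.23 atm^-1 gives a polynomial in X; the root in (0,1) is X = 0.600.

X = 0.600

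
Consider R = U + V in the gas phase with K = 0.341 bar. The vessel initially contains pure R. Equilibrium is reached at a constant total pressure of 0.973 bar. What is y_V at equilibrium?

Let X = conversion of R (basis 1 mol R); extent of reaction ξ = X.
Mole table: n_R = 1 − X; n_U = X; n_V = X.
Total moles n_T = 1 + X.
With p_i = (n_i/n_T)P, K = p_U p_V / (p_R).
Setting this equal to 0.341 bar and taking the physical root (0 < X < 1) gives X = 0.509.
Then n_V = 0.509, n_T = 1.51, so y_V = 0.337.

y_V = 0.337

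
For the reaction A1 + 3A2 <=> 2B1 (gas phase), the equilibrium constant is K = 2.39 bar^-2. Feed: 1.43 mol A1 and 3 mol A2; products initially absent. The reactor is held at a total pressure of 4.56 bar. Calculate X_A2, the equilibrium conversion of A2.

Take 3 mol A2 as basis and let X be its fractional conversion, so ξ = X.
Moles: n_A1 = 1.43 − X; n_A2 = 3 − 3X; n_B1 = 2X.
n_T = Σnᵢ = 4.43 − 2X.
y_i = n_i/n_T, p_i = y_i·P. K = p_B1^2 / (p_A1 p_A2^3).
This yields a degree-4 equation in X; solving on (0,1), X = 0.729.

X = 0.729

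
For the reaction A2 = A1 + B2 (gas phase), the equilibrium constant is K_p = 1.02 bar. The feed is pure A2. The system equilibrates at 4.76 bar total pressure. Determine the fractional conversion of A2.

Basis: 1 mol A2 initially; let X = conversion of A2. Extent ξ = X.
Moles: n_A2 = 1 − X; n_A1 = X; n_B2 = X.
Summing: n_T = 1 + X.
With p_i = (n_i/n_T)P, K_p = p_A1 p_B2 / (p_A2).
Equating to 1.02 bar and solving on 0 < X < 1: X = 0.420.

X = 0.420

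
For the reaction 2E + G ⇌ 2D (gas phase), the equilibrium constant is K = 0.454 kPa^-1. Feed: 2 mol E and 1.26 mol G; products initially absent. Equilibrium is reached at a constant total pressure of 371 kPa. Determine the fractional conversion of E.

X = 0.843

Let X = conversion of E (basis 2 mol E); extent of reaction ξ = X.
Species balance: n_E = 2 − 2X; n_G = 1.26 − X; n_D = 2X.
Total moles n_T = 3.26 − X.
Mole fractions y_i = n_i/n_T; K = p_D^2 / (p_E^2 p_G) with p_i = y_i·P.
Equating to 0.454 kPa^-1 and solving on 0 < X < 1: X = 0.843.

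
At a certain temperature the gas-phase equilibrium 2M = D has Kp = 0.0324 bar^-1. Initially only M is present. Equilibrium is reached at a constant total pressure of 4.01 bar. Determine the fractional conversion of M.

Basis: 1 mol M initially; let X = conversion of M. Extent ξ = 0.5X.
Moles: n_M = 1 − X; n_D = 0.5X.
Total moles n_T = 1 − 0.5X.
Mole fractions y_i = n_i/n_T; Kp = p_D / (p_M^2) with p_i = y_i·P.
Setting this equal to 0.0324 bar^-1 and taking the physical root (0 < X < 1) gives X = 0.189.

X = 0.189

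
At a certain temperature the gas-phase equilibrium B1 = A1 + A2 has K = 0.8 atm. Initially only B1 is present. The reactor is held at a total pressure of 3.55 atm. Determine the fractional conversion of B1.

Take 1 mol B1 as basis and let X be its fractional conversion, so ξ = X.
Mole table: n_B1 = 1 − X; n_A1 = X; n_A2 = X.
Summing: n_T = 1 + X.
y_i = n_i/n_T, p_i = y_i·P. K = p_A1 p_A2 / (p_B1).
Substituting and setting equal to 0.8 atm gives a polynomial in X; the root in (0,1) is X = 0.429.

X = 0.429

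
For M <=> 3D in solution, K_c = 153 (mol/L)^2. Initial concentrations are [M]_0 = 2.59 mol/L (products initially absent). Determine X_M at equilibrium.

Let X = conversion of M; extent ξ = 2.59·X mol/L.
Concentrations: [M] = 2.59 − 2.59X; [D] = 7.77X.
K_c = [D]^3 / ([M]).
This equals 153 at X = 0.660 (the root in 0 < X < 1).

X = 0.660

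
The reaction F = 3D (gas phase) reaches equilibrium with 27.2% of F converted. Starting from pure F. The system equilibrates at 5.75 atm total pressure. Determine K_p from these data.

K_p = 10.4 atm^2

Let X = conversion of F (basis 1 mol F); extent of reaction ξ = X.
Moles: n_F = 1 − X; n_D = 3X.
Summing: n_T = 1 + 2X.
At X = 0.272: n_F = 0.728, n_D = 0.816, n_T = 1.54.
p_i = (n_i/n_T)·P. K_p = p_D^3 / (p_F) = 10.4 atm^2.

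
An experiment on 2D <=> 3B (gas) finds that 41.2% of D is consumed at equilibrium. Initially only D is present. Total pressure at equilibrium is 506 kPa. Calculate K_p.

K_p = 286 kPa

Basis: 1 mol D initially; let X = conversion of D. Extent ξ = 0.5X.
Mole table: n_D = 1 − X; n_B = 1.5X.
Summing: n_T = 1 + 0.5X.
At X = 0.412: n_D = 0.588, n_B = 0.618, n_T = 1.21.
p_i = (n_i/n_T)·P. K_p = p_B^3 / (p_D^2) = 286 kPa.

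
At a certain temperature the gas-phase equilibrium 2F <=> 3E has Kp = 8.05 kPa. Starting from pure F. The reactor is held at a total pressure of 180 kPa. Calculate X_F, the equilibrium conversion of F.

Basis: 1 mol F initially; let X = conversion of F. Extent ξ = 0.5X.
Mole table: n_F = 1 − X; n_E = 1.5X.
Total moles n_T = 1 + 0.5X.
Mole fractions y_i = n_i/n_T; Kp = p_E^3 / (p_F^2) with p_i = y_i·P.
Substituting and setting equal to 8.05 kPa gives a polynomial in X; the root in (0,1) is X = 0.209.

X = 0.209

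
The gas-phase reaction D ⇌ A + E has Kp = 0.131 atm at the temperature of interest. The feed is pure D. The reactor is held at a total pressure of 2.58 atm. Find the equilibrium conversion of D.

Let X = conversion of D (basis 1 mol D); extent of reaction ξ = X.
Species balance: n_D = 1 − X; n_A = X; n_E = X.
n_T = Σnᵢ = 1 + X.
With p_i = (n_i/n_T)P, Kp = p_A p_E / (p_D).
Setting this equal to 0.131 atm and taking the physical root (0 < X < 1) gives X = 0.220.

X = 0.220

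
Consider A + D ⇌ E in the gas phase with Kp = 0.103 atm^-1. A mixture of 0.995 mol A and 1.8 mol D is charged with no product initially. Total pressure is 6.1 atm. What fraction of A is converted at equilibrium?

Let X = conversion of A (basis 0.995 mol A); extent of reaction ξ = 0.995X.
At extent ξ: n_A = 0.995 − 0.995X; n_D = 1.8 − 0.995X; n_E = 0.995X.
n_T = Σnᵢ = 2.79 − 0.995X.
Mole fractions y_i = n_i/n_T; Kp = p_E / (p_A p_D) with p_i = y_i·P.
Setting this equal to 0.103 atm^-1 and taking the physical root (0 < X < 1) gives X = 0.276.

X = 0.276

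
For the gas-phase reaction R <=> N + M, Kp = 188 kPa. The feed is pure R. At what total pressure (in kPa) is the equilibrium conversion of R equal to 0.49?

P = 595 kPa

Take 1 mol R as basis and let X be its fractional conversion, so ξ = X.
Moles: n_R = 1 − X; n_N = X; n_M = X.
Summing: n_T = 1 + X.
Kp = p_N p_M / (p_R) with p_i = (n_i/n_T)·P.
At X = 0.49: the mole-fraction product g(X) = Π y_i^ν_i = 0.316. Since Kp = g(X)·P^{1}, P = (Kp/g)^(1/1) = (188/0.316)^(1/1) = 595 kPa.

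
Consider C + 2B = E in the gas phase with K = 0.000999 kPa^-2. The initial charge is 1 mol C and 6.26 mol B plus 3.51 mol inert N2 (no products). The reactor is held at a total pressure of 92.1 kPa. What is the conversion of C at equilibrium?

X = 0.695

Let X = conversion of C (basis 1 mol C); extent of reaction ξ = X.
Species balance: n_C = 1 − X; n_B = 6.26 − 2X; n_E = X; n_I = 3.51 (inert).
n_T = Σnᵢ = 10.8 − 2X.
Mole fractions y_i = n_i/n_T; K = p_E / (p_C p_B^2) with p_i = y_i·P.
Setting this equal to 0.000999 kPa^-2 and taking the physical root (0 < X < 1) gives X = 0.695.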